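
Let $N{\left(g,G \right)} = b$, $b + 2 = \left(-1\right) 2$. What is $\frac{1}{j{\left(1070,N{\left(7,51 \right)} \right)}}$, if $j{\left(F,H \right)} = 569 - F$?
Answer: $- \frac{1}{501} \approx -0.001996$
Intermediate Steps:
$b = -4$ ($b = -2 - 2 = -4$)
$N{\left(g,G \right)} = -4$
$\frac{1}{j{\left(1070,N{\left(7,51 \right)} \right)}} = \frac{1}{569 - 1070} = \frac{1}{-501} = - \frac{1}{501}$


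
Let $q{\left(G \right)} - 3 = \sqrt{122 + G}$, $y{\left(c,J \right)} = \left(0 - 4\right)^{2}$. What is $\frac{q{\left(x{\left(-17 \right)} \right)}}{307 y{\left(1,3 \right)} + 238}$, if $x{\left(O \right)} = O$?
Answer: $\frac{3}{5150} + \frac{\sqrt{105}}{5150} \approx 0.0025722$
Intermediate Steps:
$y{\left(c,J \right)} = 16$ ($y{\left(c,J \right)} = \left(-4\right)^{2} = 16$)
$q{\left(G \right)} = 3 + \sqrt{122 + G}$
$\frac{q{\left(x{\left(-17 \right)} \right)}}{307 y{\left(1,3 \right)} + 238} = \frac{3 + \sqrt{122 - 17}}{307 \cdot 16 + 238} = \frac{3 + \sqrt{105}}{4912 + 238} = \frac{3 + \sqrt{105}}{5150} = \left(3 + \sqrt{105}\right) \frac{1}{5150} = \frac{3}{5150} + \frac{\sqrt{105}}{5150}$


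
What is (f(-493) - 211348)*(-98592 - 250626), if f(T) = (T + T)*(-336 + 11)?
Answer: -38100382236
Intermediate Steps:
f(T) = -650*T (f(T) = (2*T)*(-325) = -650*T)
(f(-493) - 211348)*(-98592 - 250626) = (-650*(-493) - 211348)*(-98592 - 250626) = (320450 - 211348)*(-349218) = 109102*(-349218) = -38100382236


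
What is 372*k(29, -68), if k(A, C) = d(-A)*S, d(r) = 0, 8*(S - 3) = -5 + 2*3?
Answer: 0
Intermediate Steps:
S = 25/8 (S = 3 + (-5 + 2*3)/8 = 3 + (-5 + 6)/8 = 3 + (1/8)*1 = 3 + 1/8 = 25/8 ≈ 3.1250)
k(A, C) = 0 (k(A, C) = 0*(25/8) = 0)
372*k(29, -68) = 372*0 = 0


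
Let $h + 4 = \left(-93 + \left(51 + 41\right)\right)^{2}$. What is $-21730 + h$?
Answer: $-21733$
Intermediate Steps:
$h = -3$ ($h = -4 + \left(-93 + \left(51 + 41\right)\right)^{2} = -4 + \left(-93 + 92\right)^{2} = -4 + \left(-1\right)^{2} = -4 + 1 = -3$)
$-21730 + h = -21730 - 3 = -21733$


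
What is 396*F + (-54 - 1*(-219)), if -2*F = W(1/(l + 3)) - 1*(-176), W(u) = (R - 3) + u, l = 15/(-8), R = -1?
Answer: -34067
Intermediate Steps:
l = -15/8 (l = 15*(-⅛) = -15/8 ≈ -1.8750)
W(u) = -4 + u (W(u) = (-1 - 3) + u = -4 + u)
F = -778/9 (F = -((-4 + 1/(-15/8 + 3)) - 1*(-176))/2 = -((-4 + 1/(9/8)) + 176)/2 = -((-4 + 8/9) + 176)/2 = -(-28/9 + 176)/2 = -½*1556/9 = -778/9 ≈ -86.444)
396*F + (-54 - 1*(-219)) = 396*(-778/9) + (-54 - 1*(-219)) = -34232 + (-54 + 219) = -34232 + 165 = -34067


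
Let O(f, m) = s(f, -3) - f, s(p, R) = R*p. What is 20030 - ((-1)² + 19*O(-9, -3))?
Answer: 19345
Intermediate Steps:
O(f, m) = -4*f (O(f, m) = -3*f - f = -4*f)
20030 - ((-1)² + 19*O(-9, -3)) = 20030 - ((-1)² + 19*(-4*(-9))) = 20030 - (1 + 19*36) = 20030 - (1 + 684) = 20030 - 1*685 = 20030 - 685 = 19345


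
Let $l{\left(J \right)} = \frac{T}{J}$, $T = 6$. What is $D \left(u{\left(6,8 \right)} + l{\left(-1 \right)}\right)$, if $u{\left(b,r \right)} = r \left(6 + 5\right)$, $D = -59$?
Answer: $-4838$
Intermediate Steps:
$l{\left(J \right)} = \frac{6}{J}$
$u{\left(b,r \right)} = 11 r$ ($u{\left(b,r \right)} = r 11 = 11 r$)
$D \left(u{\left(6,8 \right)} + l{\left(-1 \right)}\right) = - 59 \left(11 \cdot 8 + \frac{6}{-1}\right) = - 59 \left(88 + 6 \left(-1\right)\right) = - 59 \left(88 - 6\right) = \left(-59\right) 82 = -4838$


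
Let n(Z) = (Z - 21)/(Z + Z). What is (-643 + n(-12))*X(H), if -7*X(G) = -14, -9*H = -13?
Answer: -5133/4 ≈ -1283.3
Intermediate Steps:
H = 13/9 (H = -⅑*(-13) = 13/9 ≈ 1.4444)
X(G) = 2 (X(G) = -⅐*(-14) = 2)
n(Z) = (-21 + Z)/(2*Z) (n(Z) = (-21 + Z)/((2*Z)) = (-21 + Z)*(1/(2*Z)) = (-21 + Z)/(2*Z))
(-643 + n(-12))*X(H) = (-643 + (½)*(-21 - 12)/(-12))*2 = (-643 + (½)*(-1/12)*(-33))*2 = (-643 + 11/8)*2 = -5133/8*2 = -5133/4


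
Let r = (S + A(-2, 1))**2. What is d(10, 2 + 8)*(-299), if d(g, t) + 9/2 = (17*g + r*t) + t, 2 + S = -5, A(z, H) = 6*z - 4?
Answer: -3268369/2 ≈ -1.6342e+6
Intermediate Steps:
A(z, H) = -4 + 6*z
S = -7 (S = -2 - 5 = -7)
r = 529 (r = (-7 + (-4 + 6*(-2)))**2 = (-7 + (-4 - 12))**2 = (-7 - 16)**2 = (-23)**2 = 529)
d(g, t) = -9/2 + 17*g + 530*t (d(g, t) = -9/2 + ((17*g + 529*t) + t) = -9/2 + (17*g + 530*t) = -9/2 + 17*g + 530*t)
d(10, 2 + 8)*(-299) = (-9/2 + 17*10 + 530*(2 + 8))*(-299) = (-9/2 + 170 + 530*10)*(-299) = (-9/2 + 170 + 5300)*(-299) = (10931/2)*(-299) = -3268369/2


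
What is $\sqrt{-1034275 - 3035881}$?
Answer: $2 i \sqrt{1017539} \approx 2017.5 i$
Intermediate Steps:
$\sqrt{-1034275 - 3035881} = \sqrt{-4070156} = 2 i \sqrt{1017539}$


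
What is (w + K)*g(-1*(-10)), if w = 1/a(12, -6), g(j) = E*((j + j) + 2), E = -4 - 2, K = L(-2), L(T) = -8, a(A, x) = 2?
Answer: 990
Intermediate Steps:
K = -8
E = -6
g(j) = -12 - 12*j (g(j) = -6*((j + j) + 2) = -6*(2*j + 2) = -6*(2 + 2*j) = -12 - 12*j)
w = ½ (w = 1/2 = ½ ≈ 0.50000)
(w + K)*g(-1*(-10)) = (½ - 8)*(-12 - (-12)*(-10)) = -15*(-12 - 12*10)/2 = -15*(-12 - 120)/2 = -15/2*(-132) = 990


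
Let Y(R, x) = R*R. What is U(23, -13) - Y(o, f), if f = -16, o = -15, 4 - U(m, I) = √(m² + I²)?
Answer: -221 - √698 ≈ -247.42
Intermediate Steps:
U(m, I) = 4 - √(I² + m²) (U(m, I) = 4 - √(m² + I²) = 4 - √(I² + m²))
Y(R, x) = R²
U(23, -13) - Y(o, f) = (4 - √((-13)² + 23²)) - 1*(-15)² = (4 - √(169 + 529)) - 1*225 = (4 - √698) - 225 = -221 - √698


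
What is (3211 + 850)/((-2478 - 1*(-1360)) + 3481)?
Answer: 4061/2363 ≈ 1.7186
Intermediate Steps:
(3211 + 850)/((-2478 - 1*(-1360)) + 3481) = 4061/((-2478 + 1360) + 3481) = 4061/(-1118 + 3481) = 4061/2363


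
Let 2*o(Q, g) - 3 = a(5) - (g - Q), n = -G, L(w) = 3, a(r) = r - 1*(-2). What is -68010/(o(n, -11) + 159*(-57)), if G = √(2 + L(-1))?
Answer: 123132105/16389551 - 6801*√5/16389551 ≈ 7.5119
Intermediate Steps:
a(r) = 2 + r (a(r) = r + 2 = 2 + r)
G = √5 (G = √(2 + 3) = √5 ≈ 2.2361)
n = -√5 ≈ -2.2361
o(Q, g) = 5 + Q/2 - g/2 (o(Q, g) = 3/2 + ((2 + 5) - (g - Q))/2 = 3/2 + (7 + (Q - g))/2 = 3/2 + (7 + Q - g)/2 = 3/2 + (7/2 + Q/2 - g/2) = 5 + Q/2 - g/2)
-68010/(o(n, -11) + 159*(-57)) = -68010/((5 + (-√5)/2 - ½*(-11)) + 159*(-57)) = -68010/((5 - √5/2 + 11/2) - 9063) = -68010/((21/2 - √5/2) - 9063) = -68010/(-18105/2 - √5/2)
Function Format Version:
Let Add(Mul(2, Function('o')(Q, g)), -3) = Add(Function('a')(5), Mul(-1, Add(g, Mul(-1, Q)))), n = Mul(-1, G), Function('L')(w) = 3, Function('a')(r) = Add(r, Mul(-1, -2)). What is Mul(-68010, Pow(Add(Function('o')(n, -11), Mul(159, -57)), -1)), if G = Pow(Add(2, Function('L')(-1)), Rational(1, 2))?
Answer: Add(Rational(123132105, 16389551), Mul(Rational(-6801, 16389551), Pow(5, Rational(1, 2)))) ≈ 7.5119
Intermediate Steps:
Function('a')(r) = Add(2, r) (Function('a')(r) = Add(r, 2) = Add(2, r))
G = Pow(5, Rational(1, 2)) (G = Pow(Add(2, 3), Rational(1, 2)) = Pow(5, Rational(1, 2)) ≈ 2.2361)
n = Mul(-1, Pow(5, Rational(1, 2))) ≈ -2.2361
Function('o')(Q, g) = Add(5, Mul(Rational(1, 2), Q), Mul(Rational(-1, 2), g)) (Function('o')(Q, g) = Add(Rational(3, 2), Mul(Rational(1, 2), Add(Add(2, 5), Mul(-1, Add(g, Mul(-1, Q)))))) = Add(Rational(3, 2), Mul(Rational(1, 2), Add(7, Add(Q, Mul(-1, g))))) = Add(Rational(3, 2), Mul(Rational(1, 2), Add(7, Q, Mul(-1, g)))) = Add(Rational(3, 2), Add(Rational(7, 2), Mul(Rational(1, 2), Q), Mul(Rational(-1, 2), g))) = Add(5, Mul(Rational(1, 2), Q), Mul(Rational(-1, 2), g)))
Mul(-68010, Pow(Add(Function('o')(n, -11), Mul(159, -57)), -1)) = Mul(-68010, Pow(Add(Add(5, Mul(Rational(1, 2), Mul(-1, Pow(5, Rational(1, 2)))), Mul(Rational(-1, 2), -11)), Mul(159, -57)), -1)) = Mul(-68010, Pow(Add(Add(5, Mul(Rational(-1, 2), Pow(5, Rational(1, 2))), Rational(11, 2)), -9063), -1)) = Mul(-68010, Pow(Add(Add(Rational(21, 2), Mul(Rational(-1, 2), Pow(5, Rational(1, 2)))), -9063), -1)) = Mul(-68010, Pow(Add(Rational(-18105, 2), Mul(Rational(-1, 2), Pow(5, Rational(1, 2)))), -1))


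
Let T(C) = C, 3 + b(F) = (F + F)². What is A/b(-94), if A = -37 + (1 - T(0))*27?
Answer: -10/35341 ≈ -0.00028296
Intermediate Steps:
b(F) = -3 + 4*F² (b(F) = -3 + (F + F)² = -3 + (2*F)² = -3 + 4*F²)
A = -10 (A = -37 + (1 - 1*0)*27 = -37 + (1 + 0)*27 = -37 + 1*27 = -37 + 27 = -10)
A/b(-94) = -10/(-3 + 4*(-94)²) = -10/(-3 + 4*8836) = -10/(-3 + 35344) = -10/35341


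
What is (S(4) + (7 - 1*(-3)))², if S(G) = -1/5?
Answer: 2401/25 ≈ 96.040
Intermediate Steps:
S(G) = -⅕ (S(G) = -1*⅕ = -⅕)
(S(4) + (7 - 1*(-3)))² = (-⅕ + (7 - 1*(-3)))² = (-⅕ + (7 + 3))² = (-⅕ + 10)² = (49/5)² = 2401/25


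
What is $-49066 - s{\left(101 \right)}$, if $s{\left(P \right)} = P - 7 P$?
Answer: $-48460$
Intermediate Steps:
$s{\left(P \right)} = - 6 P$
$-49066 - s{\left(101 \right)} = -49066 - \left(-6\right) 101 = -49066 - -606 = -49066 + 606 = -48460$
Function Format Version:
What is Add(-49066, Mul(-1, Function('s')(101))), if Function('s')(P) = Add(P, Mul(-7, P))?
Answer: -48460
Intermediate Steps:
Function('s')(P) = Mul(-6, P)
Add(-49066, Mul(-1, Function('s')(101))) = Add(-49066, Mul(-1, Mul(-6, 101))) = Add(-49066, Mul(-1, -606)) = Add(-49066, 606) = -48460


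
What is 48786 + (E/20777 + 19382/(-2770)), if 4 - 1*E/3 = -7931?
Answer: 1403704629988/28776145 ≈ 48780.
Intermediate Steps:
E = 23805 (E = 12 - 3*(-7931) = 12 + 23793 = 23805)
48786 + (E/20777 + 19382/(-2770)) = 48786 + (23805/20777 + 19382/(-2770)) = 48786 + (23805*(1/20777) + 19382*(-1/2770)) = 48786 + (23805/20777 - 9691/1385) = 48786 - 168379982/28776145 = 1403704629988/28776145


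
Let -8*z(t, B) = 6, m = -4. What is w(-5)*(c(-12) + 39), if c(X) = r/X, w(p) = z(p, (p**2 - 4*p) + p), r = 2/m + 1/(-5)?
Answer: -4687/160 ≈ -29.294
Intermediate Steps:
r = -7/10 (r = 2/(-4) + 1/(-5) = 2*(-1/4) + 1*(-1/5) = -1/2 - 1/5 = -7/10 ≈ -0.70000)
z(t, B) = -3/4 (z(t, B) = -1/8*6 = -3/4)
w(p) = -3/4
c(X) = -7/(10*X)
w(-5)*(c(-12) + 39) = -3*(-7/10/(-12) + 39)/4 = -3*(-7/10*(-1/12) + 39)/4 = -3*(7/120 + 39)/4 = -3/4*4687/120 = -4687/160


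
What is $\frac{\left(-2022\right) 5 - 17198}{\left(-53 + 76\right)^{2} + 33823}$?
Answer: $- \frac{6827}{8588} \approx -0.79495$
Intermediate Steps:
$\frac{\left(-2022\right) 5 - 17198}{\left(-53 + 76\right)^{2} + 33823} = \frac{-10110 - 17198}{23^{2} + 33823} = - \frac{27308}{529 + 33823} = - \frac{27308}{34352} = \left(-27308\right) \frac{1}{34352} = - \frac{6827}{8588}$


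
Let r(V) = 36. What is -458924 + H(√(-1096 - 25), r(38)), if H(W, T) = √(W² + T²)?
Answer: -458924 + 5*√7 ≈ -4.5891e+5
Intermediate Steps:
H(W, T) = √(T² + W²)
-458924 + H(√(-1096 - 25), r(38)) = -458924 + √(36² + (√(-1096 - 25))²) = -458924 + √(1296 + (√(-1121))²) = -458924 + √(1296 + (I*√1121)²) = -458924 + √(1296 - 1121) = -458924 + √175 = -458924 + 5*√7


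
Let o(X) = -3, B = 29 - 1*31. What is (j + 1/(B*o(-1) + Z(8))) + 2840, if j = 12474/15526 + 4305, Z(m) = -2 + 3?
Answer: 55473981/7763 ≈ 7145.9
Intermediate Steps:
B = -2 (B = 29 - 31 = -2)
Z(m) = 1
j = 4775136/1109 (j = 12474*(1/15526) + 4305 = 891/1109 + 4305 = 4775136/1109 ≈ 4305.8)
(j + 1/(B*o(-1) + Z(8))) + 2840 = (4775136/1109 + 1/(-2*(-3) + 1)) + 2840 = (4775136/1109 + 1/(6 + 1)) + 2840 = (4775136/1109 + 1/7) + 2840 = (4775136/1109 + ⅐) + 2840 = 33427061/7763 + 2840 = 55473981/7763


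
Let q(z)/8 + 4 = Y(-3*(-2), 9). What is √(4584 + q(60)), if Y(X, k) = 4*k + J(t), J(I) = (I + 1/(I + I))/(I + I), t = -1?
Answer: √4846 ≈ 69.613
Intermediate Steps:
J(I) = (I + 1/(2*I))/(2*I) (J(I) = (I + 1/(2*I))/((2*I)) = (I + 1/(2*I))*(1/(2*I)) = (I + 1/(2*I))/(2*I))
Y(X, k) = ¾ + 4*k (Y(X, k) = 4*k + (½ + (¼)/(-1)²) = 4*k + (½ + (¼)*1) = 4*k + (½ + ¼) = 4*k + ¾ = ¾ + 4*k)
q(z) = 262 (q(z) = -32 + 8*(¾ + 4*9) = -32 + 8*(¾ + 36) = -32 + 8*(147/4) = -32 + 294 = 262)
√(4584 + q(60)) = √(4584 + 262) = √4846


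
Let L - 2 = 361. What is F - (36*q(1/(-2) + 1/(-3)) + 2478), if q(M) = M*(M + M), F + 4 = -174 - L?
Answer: -3069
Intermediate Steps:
L = 363 (L = 2 + 361 = 363)
F = -541 (F = -4 + (-174 - 1*363) = -4 + (-174 - 363) = -4 - 537 = -541)
q(M) = 2*M² (q(M) = M*(2*M) = 2*M²)
F - (36*q(1/(-2) + 1/(-3)) + 2478) = -541 - (36*(2*(1/(-2) + 1/(-3))²) + 2478) = -541 - (36*(2*(1*(-½) + 1*(-⅓))²) + 2478) = -541 - (36*(2*(-½ - ⅓)²) + 2478) = -541 - (36*(2*(-⅚)²) + 2478) = -541 - (36*(2*(25/36)) + 2478) = -541 - (36*(25/18) + 2478) = -541 - (50 + 2478) = -541 - 1*2528 = -541 - 2528 = -3069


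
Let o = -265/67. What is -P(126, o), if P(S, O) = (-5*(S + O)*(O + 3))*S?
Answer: -329696640/4489 ≈ -73446.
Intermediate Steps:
o = -265/67 (o = -265*1/67 = -265/67 ≈ -3.9552)
P(S, O) = -5*S*(3 + O)*(O + S) (P(S, O) = (-5*(O + S)*(3 + O))*S = (-5*(3 + O)*(O + S))*S = -5*S*(3 + O)*(O + S))
-P(126, o) = -(-5)*126*((-265/67)**2 + 3*(-265/67) + 3*126 - 265/67*126) = -(-5)*126*(70225/4489 - 795/67 + 378 - 33390/67) = -(-5)*126*(-523328)/4489 = -1*329696640/4489 = -329696640/4489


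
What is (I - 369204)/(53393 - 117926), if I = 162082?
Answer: 207122/64533 ≈ 3.2096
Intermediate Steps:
(I - 369204)/(53393 - 117926) = (162082 - 369204)/(53393 - 117926) = -207122/(-64533) = -207122*(-1/64533) = 207122/64533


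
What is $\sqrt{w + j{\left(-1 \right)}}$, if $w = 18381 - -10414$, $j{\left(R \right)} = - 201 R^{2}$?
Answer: $29 \sqrt{34} \approx 169.1$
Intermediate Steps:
$w = 28795$ ($w = 18381 + 10414 = 28795$)
$\sqrt{w + j{\left(-1 \right)}} = \sqrt{28795 - 201 \left(-1\right)^{2}} = \sqrt{28795 - 201} = \sqrt{28594} = 29 \sqrt{34}$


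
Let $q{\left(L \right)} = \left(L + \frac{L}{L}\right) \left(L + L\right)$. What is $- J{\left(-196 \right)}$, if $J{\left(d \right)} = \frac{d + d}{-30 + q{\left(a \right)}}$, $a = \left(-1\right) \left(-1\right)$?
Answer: $- \frac{196}{13} \approx -15.077$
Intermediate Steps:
$a = 1$
$q{\left(L \right)} = 2 L \left(1 + L\right)$ ($q{\left(L \right)} = \left(L + 1\right) 2 L = \left(1 + L\right) 2 L = 2 L \left(1 + L\right)$)
$J{\left(d \right)} = - \frac{d}{13}$ ($J{\left(d \right)} = \frac{d + d}{-30 + 2 \cdot 1 \left(1 + 1\right)} = \frac{2 d}{-30 + 2 \cdot 1 \cdot 2} = \frac{2 d}{-30 + 4} = \frac{2 d}{-26} = 2 d \left(- \frac{1}{26}\right) = - \frac{d}{13}$)
$- J{\left(-196 \right)} = - \frac{\left(-1\right) \left(-196\right)}{13} = \left(-1\right) \frac{196}{13} = - \frac{196}{13}$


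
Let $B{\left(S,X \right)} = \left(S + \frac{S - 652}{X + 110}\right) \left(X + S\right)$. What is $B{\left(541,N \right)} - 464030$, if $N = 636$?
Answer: $\frac{128723695}{746} \approx 1.7255 \cdot 10^{5}$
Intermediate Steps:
$B{\left(S,X \right)} = \left(S + X\right) \left(S + \frac{-652 + S}{110 + X}\right)$ ($B{\left(S,X \right)} = \left(S + \frac{-652 + S}{110 + X}\right) \left(S + X\right) = \left(S + X\right) \left(S + \frac{-652 + S}{110 + X}\right)$)
$B{\left(541,N \right)} - 464030 = \frac{\left(-652\right) 541 - 414672 + 111 \cdot 541^{2} + 541 \cdot 636^{2} + 636 \cdot 541^{2} + 111 \cdot 541 \cdot 636}{110 + 636} - 464030 = \frac{-352732 - 414672 + 111 \cdot 292681 + 541 \cdot 404496 + 636 \cdot 292681 + 38192436}{746} - 464030 = \frac{-352732 - 414672 + 32487591 + 218832336 + 186145116 + 38192436}{746} - 464030 = \frac{1}{746} \cdot 474890075 - 464030 = \frac{474890075}{746} - 464030 = \frac{128723695}{746}$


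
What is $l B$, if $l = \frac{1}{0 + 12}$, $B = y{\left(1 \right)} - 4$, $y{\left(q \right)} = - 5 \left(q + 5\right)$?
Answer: $- \frac{17}{6} \approx -2.8333$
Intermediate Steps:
$y{\left(q \right)} = -25 - 5 q$ ($y{\left(q \right)} = - 5 \left(5 + q\right) = -25 - 5 q$)
$B = -34$ ($B = \left(-25 - 5\right) - 4 = -30 - 4 = -34$)
$l = \frac{1}{12} \approx 0.083333$
$l B = \frac{1}{12} \left(-34\right) = - \frac{17}{6}$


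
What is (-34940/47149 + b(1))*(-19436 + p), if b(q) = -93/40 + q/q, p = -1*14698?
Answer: 66501514299/942980 ≈ 70523.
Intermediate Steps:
p = -14698
b(q) = -53/40 (b(q) = -93*1/40 + 1 = -93/40 + 1 = -53/40)
(-34940/47149 + b(1))*(-19436 + p) = (-34940/47149 - 53/40)*(-19436 - 14698) = (-34940*1/47149 - 53/40)*(-34134) = (-34940/47149 - 53/40)*(-34134) = -3896497/1885960*(-34134) = 66501514299/942980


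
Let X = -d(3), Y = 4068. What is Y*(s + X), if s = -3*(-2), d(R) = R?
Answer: 12204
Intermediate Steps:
s = 6
X = -3 (X = -1*3 = -3)
Y*(s + X) = 4068*(6 - 3) = 4068*3 = 12204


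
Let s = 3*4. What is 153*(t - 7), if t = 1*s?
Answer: 765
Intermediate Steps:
s = 12
t = 12 (t = 1*12 = 12)
153*(t - 7) = 153*(12 - 7) = 153*5 = 765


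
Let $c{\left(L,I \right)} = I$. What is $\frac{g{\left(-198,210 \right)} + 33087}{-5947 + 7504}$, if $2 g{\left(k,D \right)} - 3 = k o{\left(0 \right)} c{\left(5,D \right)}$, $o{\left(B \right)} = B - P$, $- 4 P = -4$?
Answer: $\frac{11973}{346} \approx 34.604$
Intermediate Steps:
$P = 1$ ($P = \left(- \frac{1}{4}\right) \left(-4\right) = 1$)
$o{\left(B \right)} = -1 + B$ ($o{\left(B \right)} = B - 1 = -1 + B$)
$g{\left(k,D \right)} = \frac{3}{2} - \frac{D k}{2}$ ($g{\left(k,D \right)} = \frac{3}{2} + \frac{k \left(-1 + 0\right) D}{2} = \frac{3}{2} + \frac{k \left(-1\right) D}{2} = \frac{3}{2} + \frac{- k D}{2} = \frac{3}{2} + \frac{\left(-1\right) D k}{2} = \frac{3}{2} - \frac{D k}{2}$)
$\frac{g{\left(-198,210 \right)} + 33087}{-5947 + 7504} = \frac{\left(\frac{3}{2} - 105 \left(-198\right)\right) + 33087}{-5947 + 7504} = \frac{\left(\frac{3}{2} + 20790\right) + 33087}{1557} = \left(\frac{41583}{2} + 33087\right) \frac{1}{1557} = \frac{107757}{2} \cdot \frac{1}{1557} = \frac{11973}{346}$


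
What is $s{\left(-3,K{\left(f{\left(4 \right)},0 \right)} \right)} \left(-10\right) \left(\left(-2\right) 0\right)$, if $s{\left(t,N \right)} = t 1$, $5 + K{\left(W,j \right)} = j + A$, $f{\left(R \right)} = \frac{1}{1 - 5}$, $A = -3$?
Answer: $0$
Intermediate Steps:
$f{\left(R \right)} = - \frac{1}{4}$ ($f{\left(R \right)} = \frac{1}{-4} = - \frac{1}{4}$)
$K{\left(W,j \right)} = -8 + j$ ($K{\left(W,j \right)} = -5 + \left(j - 3\right) = -5 + \left(-3 + j\right) = -8 + j$)
$s{\left(t,N \right)} = t$
$s{\left(-3,K{\left(f{\left(4 \right)},0 \right)} \right)} \left(-10\right) \left(\left(-2\right) 0\right) = \left(-3\right) \left(-10\right) \left(\left(-2\right) 0\right) = 30 \cdot 0 = 0$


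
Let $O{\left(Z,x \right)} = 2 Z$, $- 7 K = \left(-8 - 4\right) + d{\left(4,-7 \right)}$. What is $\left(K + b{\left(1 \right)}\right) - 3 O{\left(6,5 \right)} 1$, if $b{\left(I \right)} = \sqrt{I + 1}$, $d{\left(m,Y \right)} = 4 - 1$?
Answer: $- \frac{324}{7} - 36 \sqrt{2} \approx -97.197$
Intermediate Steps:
$d{\left(m,Y \right)} = 3$ ($d{\left(m,Y \right)} = 4 - 1 = 3$)
$K = \frac{9}{7}$ ($K = - \frac{\left(-8 - 4\right) + 3}{7} = - \frac{-12 + 3}{7} = \left(- \frac{1}{7}\right) \left(-9\right) = \frac{9}{7} \approx 1.2857$)
$b{\left(I \right)} = \sqrt{1 + I}$
$\left(K + b{\left(1 \right)}\right) - 3 O{\left(6,5 \right)} 1 = \left(\frac{9}{7} + \sqrt{1 + 1}\right) - 3 \cdot 2 \cdot 6 \cdot 1 = \left(\frac{9}{7} + \sqrt{2}\right) \left(-3\right) 12 \cdot 1 = \left(\frac{9}{7} + \sqrt{2}\right) \left(\left(-36\right) 1\right) = \left(\frac{9}{7} + \sqrt{2}\right) \left(-36\right) = - \frac{324}{7} - 36 \sqrt{2}$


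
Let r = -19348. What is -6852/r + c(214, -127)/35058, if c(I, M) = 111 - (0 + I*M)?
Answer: 192051247/169575546 ≈ 1.1325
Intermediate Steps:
c(I, M) = 111 - I*M
-6852/r + c(214, -127)/35058 = -6852/(-19348) + (111 - 1*214*(-127))/35058 = -6852*(-1/19348) + (111 + 27178)*(1/35058) = 1713/4837 + 27289*(1/35058) = 1713/4837 + 27289/35058 = 192051247/169575546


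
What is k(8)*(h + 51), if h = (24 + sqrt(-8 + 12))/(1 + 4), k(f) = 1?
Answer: 281/5 ≈ 56.200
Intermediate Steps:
h = 26/5 (h = (24 + sqrt(4))/5 = (24 + 2)*(1/5) = 26*(1/5) = 26/5 ≈ 5.2000)
k(8)*(h + 51) = 1*(26/5 + 51) = 1*(281/5) = 281/5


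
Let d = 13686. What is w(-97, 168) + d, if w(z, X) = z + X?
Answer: 13757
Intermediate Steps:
w(z, X) = X + z
w(-97, 168) + d = (168 - 97) + 13686 = 71 + 13686 = 13757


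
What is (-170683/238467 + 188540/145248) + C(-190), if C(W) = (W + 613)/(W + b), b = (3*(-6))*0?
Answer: -150267234249/91402811320 ≈ -1.6440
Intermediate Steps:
b = 0 (b = -18*0 = 0)
C(W) = (613 + W)/W (C(W) = (W + 613)/(W + 0) = (613 + W)/W)
(-170683/238467 + 188540/145248) + C(-190) = (-170683/238467 + 188540/145248) + (613 - 190)/(-190) = (-170683*1/238467 + 188540*(1/145248)) - 1/190*423 = (-170683/238467 + 47135/36312) - 423/190 = 560255661/962134856 - 423/190 = -150267234249/91402811320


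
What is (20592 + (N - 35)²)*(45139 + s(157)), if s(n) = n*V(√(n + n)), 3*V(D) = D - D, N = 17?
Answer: 944127324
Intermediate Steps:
V(D) = 0 (V(D) = (D - D)/3 = (⅓)*0 = 0)
s(n) = 0 (s(n) = n*0 = 0)
(20592 + (N - 35)²)*(45139 + s(157)) = (20592 + (17 - 35)²)*(45139 + 0) = (20592 + (-18)²)*45139 = (20592 + 324)*45139 = 20916*45139 = 944127324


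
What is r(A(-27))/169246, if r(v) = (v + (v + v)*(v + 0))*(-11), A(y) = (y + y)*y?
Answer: -2126493/7693 ≈ -276.42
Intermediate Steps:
A(y) = 2*y² (A(y) = (2*y)*y = 2*y²)
r(v) = -22*v² - 11*v (r(v) = (v + (2*v)*v)*(-11) = (v + 2*v²)*(-11) = -22*v² - 11*v)
r(A(-27))/169246 = -11*2*(-27)²*(1 + 2*(2*(-27)²))/169246 = -11*2*729*(1 + 2*(2*729))*(1/169246) = -11*1458*(1 + 2*1458)*(1/169246) = -11*1458*(1 + 2916)*(1/169246) = -11*1458*2917*(1/169246) = -46782846*1/169246 = -2126493/7693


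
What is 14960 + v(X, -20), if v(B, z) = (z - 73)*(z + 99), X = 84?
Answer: 7613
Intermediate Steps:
v(B, z) = (-73 + z)*(99 + z)
14960 + v(X, -20) = 14960 + (-7227 + (-20)² + 26*(-20)) = 14960 + (-7227 + 400 - 520) = 14960 - 7347 = 7613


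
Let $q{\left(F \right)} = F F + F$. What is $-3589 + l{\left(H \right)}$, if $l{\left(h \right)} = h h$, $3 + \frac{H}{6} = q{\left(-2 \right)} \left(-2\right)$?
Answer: $-1825$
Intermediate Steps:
$q{\left(F \right)} = F + F^{2}$ ($q{\left(F \right)} = F^{2} + F = F + F^{2}$)
$H = -42$ ($H = -18 + 6 - 2 \left(1 - 2\right) \left(-2\right) = -18 + 6 \left(-2\right) \left(-1\right) \left(-2\right) = -18 + 6 \cdot 2 \left(-2\right) = -18 + 6 \left(-4\right) = -18 - 24 = -42$)
$l{\left(h \right)} = h^{2}$
$-3589 + l{\left(H \right)} = -3589 + \left(-42\right)^{2} = -3589 + 1764 = -1825$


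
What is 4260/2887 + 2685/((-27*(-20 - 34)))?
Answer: 4654225/1403082 ≈ 3.3171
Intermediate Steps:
4260/2887 + 2685/((-27*(-20 - 34))) = 4260*(1/2887) + 2685/((-27*(-54))) = 4260/2887 + 2685/1458 = 4260/2887 + 2685*(1/1458) = 4260/2887 + 895/486 = 4654225/1403082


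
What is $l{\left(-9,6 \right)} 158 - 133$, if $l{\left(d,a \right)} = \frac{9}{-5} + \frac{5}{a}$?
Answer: $- \frac{4286}{15} \approx -285.73$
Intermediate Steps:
$l{\left(d,a \right)} = - \frac{9}{5} + \frac{5}{a}$ ($l{\left(d,a \right)} = 9 \left(- \frac{1}{5}\right) + \frac{5}{a} = - \frac{9}{5} + \frac{5}{a}$)
$l{\left(-9,6 \right)} 158 - 133 = \left(- \frac{9}{5} + \frac{5}{6}\right) 158 - 133 = \left(- \frac{29}{30}\right) 158 - 133 = - \frac{2291}{15} - 133 = - \frac{4286}{15}$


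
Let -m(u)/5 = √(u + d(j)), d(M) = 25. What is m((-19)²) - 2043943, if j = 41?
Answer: -2043943 - 5*√386 ≈ -2.0440e+6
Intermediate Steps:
m(u) = -5*√(25 + u) (m(u) = -5*√(u + 25) = -5*√(25 + u))
m((-19)²) - 2043943 = -5*√(25 + (-19)²) - 2043943 = -5*√(25 + 361) - 2043943 = -5*√386 - 2043943 = -2043943 - 5*√386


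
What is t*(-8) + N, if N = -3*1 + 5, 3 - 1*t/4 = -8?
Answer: -350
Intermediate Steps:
t = 44 (t = 12 - 4*(-8) = 12 + 32 = 44)
N = 2 (N = -3 + 5 = 2)
t*(-8) + N = 44*(-8) + 2 = -352 + 2 = -350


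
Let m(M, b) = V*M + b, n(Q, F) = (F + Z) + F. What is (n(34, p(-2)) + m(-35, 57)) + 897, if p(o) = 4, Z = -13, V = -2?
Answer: 1019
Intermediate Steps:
n(Q, F) = -13 + 2*F (n(Q, F) = (F - 13) + F = (-13 + F) + F = -13 + 2*F)
m(M, b) = b - 2*M (m(M, b) = -2*M + b = b - 2*M)
(n(34, p(-2)) + m(-35, 57)) + 897 = ((-13 + 2*4) + (57 - 2*(-35))) + 897 = ((-13 + 8) + (57 + 70)) + 897 = (-5 + 127) + 897 = 122 + 897 = 1019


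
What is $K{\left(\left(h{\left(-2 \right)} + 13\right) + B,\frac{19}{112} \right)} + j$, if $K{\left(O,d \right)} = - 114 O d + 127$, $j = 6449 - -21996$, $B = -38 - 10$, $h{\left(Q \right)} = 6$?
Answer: $\frac{1631439}{56} \approx 29133.0$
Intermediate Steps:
$B = -48$
$j = 28445$ ($j = 6449 + 21996 = 28445$)
$K{\left(O,d \right)} = 127 - 114 O d$ ($K{\left(O,d \right)} = - 114 O d + 127 = 127 - 114 O d$)
$K{\left(\left(h{\left(-2 \right)} + 13\right) + B,\frac{19}{112} \right)} + j = \left(127 - 114 \left(\left(6 + 13\right) - 48\right) \frac{19}{112}\right) + 28445 = \left(127 - 114 \left(19 - 48\right) 19 \cdot \frac{1}{112}\right) + 28445 = \left(127 - \left(-3306\right) \frac{19}{112}\right) + 28445 = \left(127 + \frac{31407}{56}\right) + 28445 = \frac{38519}{56} + 28445 = \frac{1631439}{56}$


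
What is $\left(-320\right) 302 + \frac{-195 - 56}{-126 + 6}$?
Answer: $- \frac{11596549}{120} \approx -96638.0$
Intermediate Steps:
$\left(-320\right) 302 + \frac{-195 - 56}{-126 + 6} = -96640 - \frac{251}{-120} = -96640 - - \frac{251}{120} = -96640 + \frac{251}{120} = - \frac{11596549}{120}$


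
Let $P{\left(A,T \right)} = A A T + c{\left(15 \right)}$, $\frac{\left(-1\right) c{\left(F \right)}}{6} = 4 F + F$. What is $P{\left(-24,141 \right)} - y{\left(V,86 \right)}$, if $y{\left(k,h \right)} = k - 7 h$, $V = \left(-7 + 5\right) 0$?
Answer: $81368$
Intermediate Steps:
$c{\left(F \right)} = - 30 F$ ($c{\left(F \right)} = - 6 \left(4 F + F\right) = - 6 \cdot 5 F = - 30 F$)
$V = 0$ ($V = \left(-2\right) 0 = 0$)
$P{\left(A,T \right)} = -450 + T A^{2}$ ($P{\left(A,T \right)} = A A T - 450 = A^{2} T - 450 = T A^{2} - 450 = -450 + T A^{2}$)
$P{\left(-24,141 \right)} - y{\left(V,86 \right)} = \left(-450 + 141 \left(-24\right)^{2}\right) - \left(0 - 602\right) = \left(-450 + 141 \cdot 576\right) - \left(0 - 602\right) = \left(-450 + 81216\right) - -602 = 80766 + 602 = 81368$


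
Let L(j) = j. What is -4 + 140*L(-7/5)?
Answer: -200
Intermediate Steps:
-4 + 140*L(-7/5) = -4 + 140*(-7/5) = -4 - 196 = -200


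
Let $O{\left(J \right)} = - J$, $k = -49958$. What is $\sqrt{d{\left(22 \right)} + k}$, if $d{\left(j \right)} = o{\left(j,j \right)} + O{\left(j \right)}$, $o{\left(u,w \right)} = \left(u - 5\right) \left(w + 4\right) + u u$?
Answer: $i \sqrt{49054} \approx 221.48 i$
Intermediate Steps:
$o{\left(u,w \right)} = u^{2} + \left(-5 + u\right) \left(4 + w\right)$ ($o{\left(u,w \right)} = \left(-5 + u\right) \left(4 + w\right) + u^{2} = u^{2} + \left(-5 + u\right) \left(4 + w\right)$)
$d{\left(j \right)} = -20 - 2 j + 2 j^{2}$ ($d{\left(j \right)} = \left(-20 + j^{2} - 5 j + 4 j + j j\right) - j = \left(-20 + j^{2} - 5 j + 4 j + j^{2}\right) - j = \left(-20 - j + 2 j^{2}\right) - j = -20 - 2 j + 2 j^{2}$)
$\sqrt{d{\left(22 \right)} + k} = \sqrt{\left(-20 - 44 + 2 \cdot 22^{2}\right) - 49958} = \sqrt{\left(-20 - 44 + 2 \cdot 484\right) - 49958} = \sqrt{\left(-20 - 44 + 968\right) - 49958} = \sqrt{904 - 49958} = \sqrt{-49054} = i \sqrt{49054}$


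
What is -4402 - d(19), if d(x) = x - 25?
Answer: -4396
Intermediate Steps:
d(x) = -25 + x
-4402 - d(19) = -4402 - (-25 + 19) = -4402 - 1*(-6) = -4402 + 6 = -4396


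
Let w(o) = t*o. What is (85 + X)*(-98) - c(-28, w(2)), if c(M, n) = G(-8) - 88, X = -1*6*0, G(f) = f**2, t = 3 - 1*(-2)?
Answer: -8306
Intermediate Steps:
t = 5 (t = 3 + 2 = 5)
X = 0 (X = -6*0 = 0)
w(o) = 5*o
c(M, n) = -24 (c(M, n) = (-8)**2 - 88 = 64 - 88 = -24)
(85 + X)*(-98) - c(-28, w(2)) = (85 + 0)*(-98) - 1*(-24) = 85*(-98) + 24 = -8330 + 24 = -8306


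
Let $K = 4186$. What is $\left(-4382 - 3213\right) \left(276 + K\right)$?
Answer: $-33888890$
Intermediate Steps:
$\left(-4382 - 3213\right) \left(276 + K\right) = \left(-4382 - 3213\right) \left(276 + 4186\right) = \left(-7595\right) 4462 = -33888890$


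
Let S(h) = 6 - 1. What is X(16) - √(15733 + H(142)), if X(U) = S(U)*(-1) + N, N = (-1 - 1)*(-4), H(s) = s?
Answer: 3 - 5*√635 ≈ -123.00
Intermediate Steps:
S(h) = 5
N = 8 (N = -2*(-4) = 8)
X(U) = 3 (X(U) = 5*(-1) + 8 = -5 + 8 = 3)
X(16) - √(15733 + H(142)) = 3 - √(15733 + 142) = 3 - √15875 = 3 - 5*√635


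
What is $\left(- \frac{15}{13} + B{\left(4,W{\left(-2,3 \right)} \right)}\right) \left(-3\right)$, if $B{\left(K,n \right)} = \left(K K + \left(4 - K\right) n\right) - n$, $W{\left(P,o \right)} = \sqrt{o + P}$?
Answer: $- \frac{540}{13} \approx -41.538$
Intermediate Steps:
$W{\left(P,o \right)} = \sqrt{P + o}$
$B{\left(K,n \right)} = K^{2} - n + n \left(4 - K\right)$ ($B{\left(K,n \right)} = \left(K^{2} + n \left(4 - K\right)\right) - n = K^{2} - n + n \left(4 - K\right)$)
$\left(- \frac{15}{13} + B{\left(4,W{\left(-2,3 \right)} \right)}\right) \left(-3\right) = \left(- \frac{15}{13} + \left(4^{2} + 3 \sqrt{-2 + 3} - 4 \sqrt{-2 + 3}\right)\right) \left(-3\right) = \left(\left(-15\right) \frac{1}{13} + \left(16 + 3 \sqrt{1} - 4 \sqrt{1}\right)\right) \left(-3\right) = \left(- \frac{15}{13} + \left(16 + 3 \cdot 1 - 4 \cdot 1\right)\right) \left(-3\right) = \left(- \frac{15}{13} + \left(16 + 3 - 4\right)\right) \left(-3\right) = \left(- \frac{15}{13} + 15\right) \left(-3\right) = \frac{180}{13} \left(-3\right) = - \frac{540}{13}$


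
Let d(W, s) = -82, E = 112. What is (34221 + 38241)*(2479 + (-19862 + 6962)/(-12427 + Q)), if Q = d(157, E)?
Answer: 2247967684482/12509 ≈ 1.7971e+8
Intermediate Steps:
Q = -82
(34221 + 38241)*(2479 + (-19862 + 6962)/(-12427 + Q)) = (34221 + 38241)*(2479 + (-19862 + 6962)/(-12427 - 82)) = 72462*(2479 - 12900/(-12509)) = 72462*(2479 - 12900*(-1/12509)) = 72462*(2479 + 12900/12509) = 72462*(31022711/12509) = 2247967684482/12509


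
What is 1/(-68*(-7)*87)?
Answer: 1/41412 ≈ 2.4148e-5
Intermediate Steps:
1/(-68*(-7)*87) = 1/(476*87) = 1/41412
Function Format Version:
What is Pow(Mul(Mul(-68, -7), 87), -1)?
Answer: Rational(1, 41412) ≈ 2.4148e-5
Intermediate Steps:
Pow(Mul(Mul(-68, -7), 87), -1) = Pow(Mul(476, 87), -1) = Pow(41412, -1) = Rational(1, 41412)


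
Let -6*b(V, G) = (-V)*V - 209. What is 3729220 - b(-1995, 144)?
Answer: 9197543/3 ≈ 3.0658e+6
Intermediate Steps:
b(V, G) = 209/6 + V²/6 (b(V, G) = -((-V)*V - 209)/6 = -(-V² - 209)/6 = -(-209 - V²)/6 = 209/6 + V²/6)
3729220 - b(-1995, 144) = 3729220 - (209/6 + (⅙)*(-1995)²) = 3729220 - (209/6 + (⅙)*3980025) = 3729220 - (209/6 + 1326675/2) = 3729220 - 1*1990117/3 = 3729220 - 1990117/3 = 9197543/3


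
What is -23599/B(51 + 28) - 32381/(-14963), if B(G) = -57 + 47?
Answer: 353435647/149630 ≈ 2362.1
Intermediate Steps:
B(G) = -10
-23599/B(51 + 28) - 32381/(-14963) = -23599/(-10) - 32381/(-14963) = -23599*(-⅒) - 32381*(-1/14963) = 23599/10 + 32381/14963 = 353435647/149630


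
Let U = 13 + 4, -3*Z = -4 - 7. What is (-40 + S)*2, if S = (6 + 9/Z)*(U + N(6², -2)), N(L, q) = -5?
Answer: 1352/11 ≈ 122.91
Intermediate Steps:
Z = 11/3 (Z = -(-4 - 7)/3 = -⅓*(-11) = 11/3 ≈ 3.6667)
U = 17
S = 1116/11 (S = (6 + 9/(11/3))*(17 - 5) = (6 + 9*(3/11))*12 = (6 + 27/11)*12 = (93/11)*12 = 1116/11 ≈ 101.45)
(-40 + S)*2 = (-40 + 1116/11)*2 = (676/11)*2 = 1352/11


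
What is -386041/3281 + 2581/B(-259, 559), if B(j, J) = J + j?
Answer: -107344039/984300 ≈ -109.06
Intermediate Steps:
-386041/3281 + 2581/B(-259, 559) = -386041/3281 + 2581/(559 - 259) = -386041*1/3281 + 2581/300 = -386041/3281 + 2581*(1/300) = -386041/3281 + 2581/300 = -107344039/984300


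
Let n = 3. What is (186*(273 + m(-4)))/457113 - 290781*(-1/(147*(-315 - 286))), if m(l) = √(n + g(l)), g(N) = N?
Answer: -14270410143/4487173579 + 62*I/152371 ≈ -3.1803 + 0.0004069*I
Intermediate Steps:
m(l) = √(3 + l)
(186*(273 + m(-4)))/457113 - 290781*(-1/(147*(-315 - 286))) = (186*(273 + √(3 - 4)))/457113 - 290781*(-1/(147*(-315 - 286))) = (186*(273 + √(-1)))*(1/457113) - 290781/((-601*(-147))) = (186*(273 + I))*(1/457113) - 290781/88347 = (50778 + 186*I)*(1/457113) - 290781*1/88347 = (16926/152371 + 62*I/152371) - 96927/29449 = -14270410143/4487173579 + 62*I/152371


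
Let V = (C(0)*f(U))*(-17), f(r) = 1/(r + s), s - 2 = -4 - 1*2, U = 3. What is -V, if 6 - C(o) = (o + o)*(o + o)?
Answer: -102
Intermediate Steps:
C(o) = 6 - 4*o**2 (C(o) = 6 - (o + o)*(o + o) = 6 - 2*o*2*o = 6 - 4*o**2)
s = -4 (s = 2 + (-4 - 1*2) = 2 + (-4 - 2) = 2 - 6 = -4)
f(r) = 1/(-4 + r) (f(r) = 1/(r - 4) = 1/(-4 + r))
V = 102 (V = ((6 - 4*0**2)/(-4 + 3))*(-17) = ((6 - 4*0)/(-1))*(-17) = ((6 + 0)*(-1))*(-17) = (6*(-1))*(-17) = -6*(-17) = 102)
-V = -1*102 = -102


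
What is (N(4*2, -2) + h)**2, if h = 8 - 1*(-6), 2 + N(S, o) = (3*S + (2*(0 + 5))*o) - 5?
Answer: 121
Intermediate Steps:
N(S, o) = -7 + 3*S + 10*o (N(S, o) = -2 + ((3*S + (2*(0 + 5))*o) - 5) = -2 + ((3*S + (2*5)*o) - 5) = -2 + ((3*S + 10*o) - 5) = -2 + (-5 + 3*S + 10*o) = -7 + 3*S + 10*o)
h = 14 (h = 8 + 6 = 14)
(N(4*2, -2) + h)**2 = ((-7 + 3*(4*2) + 10*(-2)) + 14)**2 = ((-7 + 3*8 - 20) + 14)**2 = ((-7 + 24 - 20) + 14)**2 = (-3 + 14)**2 = 11**2 = 121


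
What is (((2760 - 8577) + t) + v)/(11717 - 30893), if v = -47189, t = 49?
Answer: 52957/19176 ≈ 2.7616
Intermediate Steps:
(((2760 - 8577) + t) + v)/(11717 - 30893) = (((2760 - 8577) + 49) - 47189)/(11717 - 30893) = ((-5817 + 49) - 47189)/(-19176) = (-5768 - 47189)*(-1/19176) = -52957*(-1/19176) = 52957/19176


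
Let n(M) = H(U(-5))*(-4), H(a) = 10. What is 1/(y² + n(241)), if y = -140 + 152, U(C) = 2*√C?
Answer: 1/104 ≈ 0.0096154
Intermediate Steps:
y = 12
n(M) = -40 (n(M) = 10*(-4) = -40)
1/(y² + n(241)) = 1/(12² - 40) = 1/(144 - 40) = 1/104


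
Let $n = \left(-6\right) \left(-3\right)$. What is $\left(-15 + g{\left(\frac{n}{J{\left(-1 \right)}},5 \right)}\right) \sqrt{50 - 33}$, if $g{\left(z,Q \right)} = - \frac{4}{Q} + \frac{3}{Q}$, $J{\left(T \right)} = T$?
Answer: $- \frac{76 \sqrt{17}}{5} \approx -62.671$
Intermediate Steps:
$n = 18$
$g{\left(z,Q \right)} = - \frac{1}{Q}$
$\left(-15 + g{\left(\frac{n}{J{\left(-1 \right)}},5 \right)}\right) \sqrt{50 - 33} = \left(-15 - \frac{1}{5}\right) \sqrt{50 - 33} = \left(-15 - \frac{1}{5}\right) \sqrt{17} = - \frac{76 \sqrt{17}}{5}$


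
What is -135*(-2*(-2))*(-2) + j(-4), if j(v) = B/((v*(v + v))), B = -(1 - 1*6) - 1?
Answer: 8641/8 ≈ 1080.1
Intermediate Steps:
B = 4 (B = -(1 - 6) - 1 = -1*(-5) - 1 = 5 - 1 = 4)
j(v) = 2/v² (j(v) = 4/((v*(v + v))) = 4/((v*(2*v))) = 4/((2*v²)) = 4*(1/(2*v²)) = 2/v²)
-135*(-2*(-2))*(-2) + j(-4) = -135*(-2*(-2))*(-2) + 2/(-4)² = -540*(-2) + 2*(1/16) = -135*(-8) + ⅛ = 1080 + ⅛ = 8641/8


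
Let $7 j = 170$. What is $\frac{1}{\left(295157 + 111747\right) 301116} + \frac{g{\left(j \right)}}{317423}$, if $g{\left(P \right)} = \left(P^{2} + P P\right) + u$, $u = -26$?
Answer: $\frac{13092373153679}{3602504995172832} \approx 0.0036342$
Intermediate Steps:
$j = \frac{170}{7}$ ($j = \frac{1}{7} \cdot 170 = \frac{170}{7} \approx 24.286$)
$g{\left(P \right)} = -26 + 2 P^{2}$ ($g{\left(P \right)} = \left(P^{2} + P P\right) - 26 = \left(P^{2} + P^{2}\right) - 26 = 2 P^{2} - 26 = -26 + 2 P^{2}$)
$\frac{1}{\left(295157 + 111747\right) 301116} + \frac{g{\left(j \right)}}{317423} = \frac{1}{\left(295157 + 111747\right) 301116} + \frac{-26 + 2 \left(\frac{170}{7}\right)^{2}}{317423} = \frac{1}{406904} \cdot \frac{1}{301116} + \left(-26 + 2 \cdot \frac{28900}{49}\right) \frac{1}{317423} = \frac{1}{406904} \cdot \frac{1}{301116} + \left(-26 + \frac{57800}{49}\right) \frac{1}{317423} = \frac{1}{122525304864} + \frac{56526}{49} \cdot \frac{1}{317423} = \frac{1}{122525304864} + \frac{56526}{15553727} = \frac{13092373153679}{3602504995172832}$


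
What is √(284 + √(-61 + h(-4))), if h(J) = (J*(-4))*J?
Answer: √(284 + 5*I*√5) ≈ 16.856 + 0.3317*I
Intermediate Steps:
h(J) = -4*J² (h(J) = (-4*J)*J = -4*J²)
√(284 + √(-61 + h(-4))) = √(284 + √(-61 - 4*(-4)²)) = √(284 + √(-61 - 4*16)) = √(284 + √(-61 - 64)) = √(284 + √(-125)) = √(284 + 5*I*√5)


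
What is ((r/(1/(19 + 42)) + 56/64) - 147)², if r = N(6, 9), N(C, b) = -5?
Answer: 13024881/64 ≈ 2.0351e+5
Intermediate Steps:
r = -5
((r/(1/(19 + 42)) + 56/64) - 147)² = ((-5/(1/(19 + 42)) + 56/64) - 147)² = ((-5/(1/61) + 56*(1/64)) - 147)² = ((-5/1/61 + 7/8) - 147)² = ((-5*61 + 7/8) - 147)² = ((-305 + 7/8) - 147)² = (-2433/8 - 147)² = (-3609/8)² = 13024881/64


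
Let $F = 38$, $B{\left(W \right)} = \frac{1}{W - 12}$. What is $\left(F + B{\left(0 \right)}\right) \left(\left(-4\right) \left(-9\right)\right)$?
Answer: $1365$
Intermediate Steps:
$B{\left(W \right)} = \frac{1}{-12 + W}$
$\left(F + B{\left(0 \right)}\right) \left(\left(-4\right) \left(-9\right)\right) = \left(38 + \frac{1}{-12 + 0}\right) \left(\left(-4\right) \left(-9\right)\right) = \left(38 + \frac{1}{-12}\right) 36 = \left(38 - \frac{1}{12}\right) 36 = \frac{455}{12} \cdot 36 = 1365$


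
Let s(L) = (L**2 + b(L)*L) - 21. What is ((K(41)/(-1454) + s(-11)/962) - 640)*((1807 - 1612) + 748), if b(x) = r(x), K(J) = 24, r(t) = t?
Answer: -32457351807/53798 ≈ -6.0332e+5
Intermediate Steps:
b(x) = x
s(L) = -21 + 2*L**2 (s(L) = (L**2 + L*L) - 21 = (L**2 + L**2) - 21 = 2*L**2 - 21 = -21 + 2*L**2)
((K(41)/(-1454) + s(-11)/962) - 640)*((1807 - 1612) + 748) = ((24/(-1454) + (-21 + 2*(-11)**2)/962) - 640)*((1807 - 1612) + 748) = ((24*(-1/1454) + (-21 + 2*121)*(1/962)) - 640)*(195 + 748) = ((-12/727 + (-21 + 242)*(1/962)) - 640)*943 = ((-12/727 + 221*(1/962)) - 640)*943 = ((-12/727 + 17/74) - 640)*943 = (11471/53798 - 640)*943 = -34419249/53798*943 = -32457351807/53798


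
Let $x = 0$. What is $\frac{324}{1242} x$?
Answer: $0$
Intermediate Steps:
$\frac{324}{1242} x = \frac{324}{1242} \cdot 0 = 324 \cdot \frac{1}{1242} \cdot 0 = \frac{6}{23} \cdot 0 = 0$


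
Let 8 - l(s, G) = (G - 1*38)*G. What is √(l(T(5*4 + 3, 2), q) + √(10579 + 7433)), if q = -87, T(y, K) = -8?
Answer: √(-10867 + 2*√4503) ≈ 103.6*I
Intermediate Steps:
l(s, G) = 8 - G*(-38 + G) (l(s, G) = 8 - (G - 1*38)*G = 8 - (G - 38)*G = 8 - (-38 + G)*G = 8 - G*(-38 + G))
√(l(T(5*4 + 3, 2), q) + √(10579 + 7433)) = √((8 - 1*(-87)² + 38*(-87)) + √(10579 + 7433)) = √((8 - 1*7569 - 3306) + √18012) = √((8 - 7569 - 3306) + 2*√4503) = √(-10867 + 2*√4503)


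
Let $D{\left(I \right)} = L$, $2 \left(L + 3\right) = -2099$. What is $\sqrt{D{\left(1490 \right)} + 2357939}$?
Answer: $\frac{\sqrt{9427546}}{2} \approx 1535.2$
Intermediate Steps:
$L = - \frac{2105}{2}$ ($L = -3 + \frac{1}{2} \left(-2099\right) = -3 - \frac{2099}{2} = - \frac{2105}{2} \approx -1052.5$)
$D{\left(I \right)} = - \frac{2105}{2}$
$\sqrt{D{\left(1490 \right)} + 2357939} = \sqrt{- \frac{2105}{2} + 2357939} = \sqrt{\frac{4713773}{2}} = \frac{\sqrt{9427546}}{2}$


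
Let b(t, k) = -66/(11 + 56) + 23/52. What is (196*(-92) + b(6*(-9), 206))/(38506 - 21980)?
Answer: -62825379/57576584 ≈ -1.0912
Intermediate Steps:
b(t, k) = -1891/3484 (b(t, k) = -66/67 + 23*(1/52) = -66*1/67 + 23/52 = -66/67 + 23/52 = -1891/3484)
(196*(-92) + b(6*(-9), 206))/(38506 - 21980) = (196*(-92) - 1891/3484)/(38506 - 21980) = (-18032 - 1891/3484)/16526 = -62825379/3484*1/16526 = -62825379/57576584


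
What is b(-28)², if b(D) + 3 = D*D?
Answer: 609961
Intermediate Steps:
b(D) = -3 + D² (b(D) = -3 + D*D = -3 + D²)
b(-28)² = (-3 + (-28)²)² = (-3 + 784)² = 781² = 609961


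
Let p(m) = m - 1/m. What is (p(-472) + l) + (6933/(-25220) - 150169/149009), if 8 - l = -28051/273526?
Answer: -28211578620591601843/60646844415477320 ≈ -465.18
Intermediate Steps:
l = 2216259/273526 (l = 8 - (-28051)/273526 = 8 - 1*(-28051/273526) = 8 + 28051/273526 = 2216259/273526 ≈ 8.1026)
(p(-472) + l) + (6933/(-25220) - 150169/149009) = ((-472 - 1/(-472)) + 2216259/273526) + (6933/(-25220) - 150169/149009) = ((-472 - 1*(-1/472)) + 2216259/273526) + (6933*(-1/25220) - 150169*1/149009) = ((-472 + 1/472) + 2216259/273526) + (-6933/25220 - 150169/149009) = (-222783/472 + 2216259/273526) - 4820341577/3758006980 = -29945434305/64552136 - 4820341577/3758006980 = -28211578620591601843/60646844415477320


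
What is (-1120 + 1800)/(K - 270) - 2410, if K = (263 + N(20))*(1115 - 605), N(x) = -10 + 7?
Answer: -31891462/13233 ≈ -2410.0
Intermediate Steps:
N(x) = -3
K = 132600 (K = (263 - 3)*(1115 - 605) = 260*510 = 132600)
(-1120 + 1800)/(K - 270) - 2410 = (-1120 + 1800)/(132600 - 270) - 2410 = 680/132330 - 2410 = 680*(1/132330) - 2410 = 68/13233 - 2410 = -31891462/13233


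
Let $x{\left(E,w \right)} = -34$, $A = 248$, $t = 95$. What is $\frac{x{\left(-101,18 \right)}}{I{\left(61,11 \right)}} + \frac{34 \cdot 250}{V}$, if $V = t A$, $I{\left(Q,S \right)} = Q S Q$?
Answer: $\frac{17355623}{48216718} \approx 0.35995$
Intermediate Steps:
$I{\left(Q,S \right)} = S Q^{2}$
$V = 23560$ ($V = 95 \cdot 248 = 23560$)
$\frac{x{\left(-101,18 \right)}}{I{\left(61,11 \right)}} + \frac{34 \cdot 250}{V} = - \frac{34}{11 \cdot 61^{2}} + \frac{34 \cdot 250}{23560} = - \frac{34}{11 \cdot 3721} + 8500 \cdot \frac{1}{23560} = - \frac{34}{40931} + \frac{425}{1178} = \frac{17355623}{48216718}$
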